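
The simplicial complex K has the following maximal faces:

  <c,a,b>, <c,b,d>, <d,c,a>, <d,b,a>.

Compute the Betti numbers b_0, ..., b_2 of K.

Fix the vertex order a < b < c < d and write every simplex with vertices in increasing order. Then dim K = 2 and the simplices of K are:

  0-simplices (4): a, b, c, d
  1-simplices (6): ab, ac, ad, bc, bd, cd
  2-simplices (4): abc, abd, acd, bcd

Hence C_0 ≅ Z^4, C_1 ≅ Z^6, C_2 ≅ Z^4.

Boundary ∂_1: C_1 → C_0 is given by ∂[p,q] = [q] − [p].
The 4×6 boundary matrix has rank 3 and Smith normal form diag(1,1,1).

The boundary map ∂_2: C_2 → C_1 maps a triangle to the signed sum of its edges. For instance
  ∂abd = bd − ad + ab,
  ∂acd = cd − ad + ac.
The 6×4 boundary matrix has rank 3 and Smith normal form diag(1,1,1).

Computing H_k = (kernel of ∂_k) / (image of ∂_{k+1}):

  H_0: rank C_0 − rank ∂_1 = 4 − 3 = 1, and the invariant factors of ∂_1 are all 1, so H_0 ≅ Z.
  H_1: rank ker ∂_1 − rank ∂_2 = (6 − 3) − 3 = 0, and the invariant factors of ∂_2 are all 1, so H_1 ≅ 0.
  H_2: rank ker ∂_2 − rank ∂_3 = (4 − 3) − 0 = 1, and there is no ∂_3, so H_2 ≅ Z.

As a check, the Euler characteristic is 4 − 6 + 4 = 2, which agrees with 1 − 0 + 1 = 2.

Hence the Betti numbers are b_0 = 1, b_1 = 0, b_2 = 1.

b_0 = 1, b_1 = 0, b_2 = 1.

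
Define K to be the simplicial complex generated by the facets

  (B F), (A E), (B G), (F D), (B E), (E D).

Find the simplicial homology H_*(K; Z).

Fix the vertex order A < B < D < E < F < G and write every simplex with vertices in increasing order. Then dim K = 1 and the simplices of K are:

  0-simplices (6): A, B, D, E, F, G
  1-simplices (6): AE, BE, BF, BG, DE, DF

giving chain groups C_0 ≅ Z^6, C_1 ≅ Z^6.

Boundary ∂_1: C_1 → C_0 sends each edge [p,q] (with p < q) to q − p.
This gives a 6×6 integer matrix of rank 5; reducing to Smith normal form yields diagonal entries (1,1,1,1,1).

Reading off H_k = ker ∂_k / im ∂_{k+1}:

  H_0: rank C_0 − rank ∂_1 = 6 − 5 = 1, and the invariant factors of ∂_1 are all 1, so H_0 ≅ Z.
  H_1: rank ker ∂_1 − rank ∂_2 = (6 − 5) − 0 = 1, and there is no ∂_2, so H_1 ≅ Z.

H_0 = Z,  H_1 = Z.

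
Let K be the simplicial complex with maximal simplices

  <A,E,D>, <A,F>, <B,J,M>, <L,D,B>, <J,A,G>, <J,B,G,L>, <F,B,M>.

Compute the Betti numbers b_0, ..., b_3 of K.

Order the vertices as A < B < D < E < F < G < J < L < M. Listing each simplex with vertices in this order, K has dimension 3 with simplices:

  0-simplices (9): A, B, D, E, F, G, J, L, M
  1-simplices (18): AD, AE, AF, AG, AJ, BD, BF, BG, BJ, BL, BM, DE, DL, FM, GJ, GL, JL, JM
  2-simplices (9): ADE, AGJ, BDL, BFM, BGJ, BGL, BJL, BJM, GJL
  3-simplices (1): BGJL

Hence C_0 ≅ Z^9, C_1 ≅ Z^18, C_2 ≅ Z^9, C_3 ≅ Z^1.

∂_1: C_1 → C_0 is given by ∂[p,q] = [q] − [p]. For instance
  ∂BF = F − B.
As a 9×18 matrix over Z this has rank 8, with invariant factors (1,1,1,1,1,1,1,1).

∂_2: C_2 → C_1 sends each 2-simplex [p,q,r] to [q,r] − [p,r] + [p,q]. For instance
  ∂BDL = DL − BL + BD,
  ∂ADE = DE − AE + AD.
As a 18×9 matrix over Z this has rank 8, with invariant factors (1,1,1,1,1,1,1,1).

Boundary ∂_3: C_3 → C_2 sends each 3-simplex σ to the alternating sum Σ_i (−1)^i (σ with its i-th vertex removed). For instance
  ∂BGJL = GJL − BJL + BGL − BGJ.
The 9×1 boundary matrix has rank 1 and Smith normal form diag(1).

Now H_k = ker ∂_k / im ∂_{k+1}, so:

  H_0: rank C_0 − rank ∂_1 = 9 − 8 = 1, and the invariant factors of ∂_1 are all 1, so H_0 = Z.
  H_1: rank ker ∂_1 − rank ∂_2 = (18 − 8) − 8 = 2, and the invariant factors of ∂_2 are all 1, so H_1 = Z^2.
  H_2: rank ker ∂_2 − rank ∂_3 = (9 − 8) − 1 = 0, and the invariant factors of ∂_3 are all 1, so H_2 = 0.
  H_3: rank ker ∂_3 − rank ∂_4 = (1 − 1) − 0 = 0, and there is no ∂_4, so H_3 = 0.

As a check, the Euler characteristic is 9 − 18 + 9 − 1 = -1, which agrees with 1 − 2 + 0 − 0 = -1.

Hence the Betti numbers are b_0 = 1, b_1 = 2, b_2 = 0, b_3 = 0.

b_0 = 1, b_1 = 2, b_2 = 0, b_3 = 0.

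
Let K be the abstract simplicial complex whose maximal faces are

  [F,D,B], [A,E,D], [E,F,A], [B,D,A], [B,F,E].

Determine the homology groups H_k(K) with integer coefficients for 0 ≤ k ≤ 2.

Fix the vertex order A < B < D < E < F and write every simplex with vertices in increasing order. Then dim K = 2 and the simplices of K are:

  0-simplices (5): A, B, D, E, F
  1-simplices (10): AB, AD, AE, AF, BD, BE, BF, DE, DF, EF
  2-simplices (5): ABD, ADE, AEF, BDF, BEF

so the chain groups are C_0 ≅ Z^5, C_1 ≅ Z^10, C_2 ≅ Z^5.

Boundary ∂_1: C_1 → C_0 maps an edge to its endpoints' difference, ∂[p,q] = q − p.
As a 5×10 matrix over Z this has rank 4, with invariant factors (1,1,1,1).

Boundary ∂_2: C_2 → C_1 acts by ∂[p,q,r] = [q,r] − [p,r] + [p,q]. For instance
  ∂AEF = EF − AF + AE,
  ∂ADE = DE − AE + AD.
This gives a 10×5 integer matrix of rank 5; reducing to Smith normal form yields diagonal entries (1,1,1,1,1).

Reading off H_k = ker ∂_k / im ∂_{k+1}:

  H_0: rank C_0 − rank ∂_1 = 5 − 4 = 1, and the invariant factors of ∂_1 are all 1, so H_0 ≅ Z.
  H_1: rank ker ∂_1 − rank ∂_2 = (10 − 4) − 5 = 1, and the invariant factors of ∂_2 are all 1, so H_1 ≅ Z.
  H_2: rank ker ∂_2 − rank ∂_3 = (5 − 5) − 0 = 0, and there is no ∂_3, so H_2 ≅ 0.

As a check, the Euler characteristic is 5 − 10 + 5 = 0, which agrees with 1 − 1 + 0 = 0.

H_0 ≅ Z,  H_1 ≅ Z,  H_2 = 0.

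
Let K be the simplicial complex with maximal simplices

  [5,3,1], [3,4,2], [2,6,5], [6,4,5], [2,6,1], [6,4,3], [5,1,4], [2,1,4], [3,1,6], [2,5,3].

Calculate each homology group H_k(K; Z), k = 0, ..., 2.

H_0 = Z,  H_1 = Z_2,  H_2 = 0.

K has 6 vertices, 15 edges, 10 triangles.
rank ∂_0 = 0, rank ∂_1 = 5 ⇒ b_0 = 6 − 0 − 5 = 1; all invariant factors of ∂_1 are 1 so no torsion. So H_0 = Z.
rank ∂_1 = 5, rank ∂_2 = 10 ⇒ b_1 = 15 − 5 − 10 = 0; ∂_2 has invariant factor(s) [2] giving torsion. So H_1 = Z_2.
rank ∂_2 = 10, rank ∂_3 = 0 ⇒ b_2 = 10 − 10 − 0 = 0. So H_2 = 0.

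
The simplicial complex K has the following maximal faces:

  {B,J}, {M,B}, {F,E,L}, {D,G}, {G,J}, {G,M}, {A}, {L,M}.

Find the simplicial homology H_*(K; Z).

Take the total order A < B < D < E < F < G < J < L < M on the vertex set. Then K (dimension 2) consists of the simplices:

  0-simplices (9): A, B, D, E, F, G, J, L, M
  1-simplices (9): BJ, BM, DG, EF, EL, FL, GJ, GM, LM
  2-simplices (1): EFL

so the chain groups are C_0 ≅ Z^9, C_1 ≅ Z^9, C_2 ≅ Z^1.

The boundary map ∂_1: C_1 → C_0 maps an edge to its endpoints' difference, ∂[p,q] = q − p. For instance
  ∂EL = L − E.
The 9×9 boundary matrix has rank 7 and Smith normal form diag(1,1,1,1,1,1,1).

The boundary map ∂_2: C_2 → C_1 sends each 2-simplex [p,q,r] to [q,r] − [p,r] + [p,q]. For instance
  ∂EFL = FL − EL + EF.
This gives a 9×1 integer matrix of rank 1; reducing to Smith normal form yields diagonal entries (1).

Now H_k = ker ∂_k / im ∂_{k+1}, so:

  H_0: rank C_0 − rank ∂_1 = 9 − 7 = 2, and the invariant factors of ∂_1 are all 1, so H_0 = Z^2.
  H_1: rank ker ∂_1 − rank ∂_2 = (9 − 7) − 1 = 1, and the invariant factors of ∂_2 are all 1, so H_1 = Z.
  H_2: rank ker ∂_2 − rank ∂_3 = (1 − 1) − 0 = 0, and there is no ∂_3, so H_2 = 0.

H_0 ≅ Z^2,  H_1 ≅ Z,  H_2 = 0.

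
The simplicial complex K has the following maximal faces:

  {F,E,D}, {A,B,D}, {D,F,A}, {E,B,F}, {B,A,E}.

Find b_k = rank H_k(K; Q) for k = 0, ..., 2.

Take the total order A < B < D < E < F on the vertex set. Then K (dimension 2) consists of the simplices:

  0-simplices (5): A, B, D, E, F
  1-simplices (10): AB, AD, AE, AF, BD, BE, BF, DE, DF, EF
  2-simplices (5): ABD, ABE, ADF, BEF, DEF

so the chain groups are C_0 ≅ Z^5, C_1 ≅ Z^10, C_2 ≅ Z^5.

∂_1: C_1 → C_0 maps an edge to its endpoints' difference, ∂[p,q] = q − p.
As a 5×10 matrix over Z this has rank 4, with invariant factors (1,1,1,1).

∂_2: C_2 → C_1 sends each 2-simplex [p,q,r] to [q,r] − [p,r] + [p,q]. For instance
  ∂ABD = BD − AD + AB,
  ∂ADF = DF − AF + AD.
The 10×5 boundary matrix has rank 5 and Smith normal form diag(1,1,1,1,1).

From H_k ≅ ker(∂_k) / im(∂_{k+1}) we obtain:

  H_0: rank C_0 − rank ∂_1 = 5 − 4 = 1, and the invariant factors of ∂_1 are all 1, so H_0 ≅ Z.
  H_1: rank ker ∂_1 − rank ∂_2 = (10 − 4) − 5 = 1, and the invariant factors of ∂_2 are all 1, so H_1 ≅ Z.
  H_2: rank ker ∂_2 − rank ∂_3 = (5 − 5) − 0 = 0, and there is no ∂_3, so H_2 ≅ 0.

(K is a triangulation of the Möbius band.)

Hence the Betti numbers are b_0 = 1, b_1 = 1, b_2 = 0.

b_0 = 1, b_1 = 1, b_2 = 0.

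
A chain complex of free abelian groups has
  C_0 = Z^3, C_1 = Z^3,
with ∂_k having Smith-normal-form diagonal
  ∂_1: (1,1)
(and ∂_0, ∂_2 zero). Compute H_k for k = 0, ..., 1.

H_0 ≅ Z,  H_1 ≅ Z.

H_0: b_0 = 3 − 0 − 2 = 1; torsion from ∂_1 factors > 1: none. So H_0 ≅ Z.
H_1: b_1 = 3 − 2 − 0 = 1; torsion from ∂_2 factors > 1: none. So H_1 ≅ Z.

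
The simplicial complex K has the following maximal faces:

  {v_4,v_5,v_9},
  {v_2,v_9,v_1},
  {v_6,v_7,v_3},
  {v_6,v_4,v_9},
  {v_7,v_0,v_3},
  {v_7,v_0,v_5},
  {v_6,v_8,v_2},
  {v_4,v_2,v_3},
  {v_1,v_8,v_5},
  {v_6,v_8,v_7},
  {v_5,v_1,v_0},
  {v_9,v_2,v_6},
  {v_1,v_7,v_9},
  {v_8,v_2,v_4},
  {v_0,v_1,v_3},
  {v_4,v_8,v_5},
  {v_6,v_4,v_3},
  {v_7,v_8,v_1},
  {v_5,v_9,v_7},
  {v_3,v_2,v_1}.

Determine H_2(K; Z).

Take the total order v_0 < v_1 < v_2 < v_3 < v_4 < v_5 < v_6 < v_7 < v_8 < v_9 on the vertex set. Then K (dimension 2) consists of the simplices:

  0-simplices (10): [v_0], [v_1], [v_2], [v_3], [v_4], [v_5], [v_6], [v_7], [v_8], [v_9]
  1-simplices (30): (30 of them)
  2-simplices (20): (20 of them)

giving chain groups C_0 ≅ Z^10, C_1 ≅ Z^30, C_2 ≅ Z^20.

Boundary ∂_1: C_1 → C_0 is given by ∂[p,q] = [q] − [p].
This gives a 10×30 integer matrix of rank 9; reducing to Smith normal form yields diagonal entries (1,1,1,1,1,1,1,1,1).

∂_2: C_2 → C_1 sends each 2-simplex [p,q,r] to [q,r] − [p,r] + [p,q]. For instance
  ∂[v_2,v_3,v_4] = [v_3,v_4] − [v_2,v_4] + [v_2,v_3],
  ∂[v_1,v_5,v_8] = [v_5,v_8] − [v_1,v_8] + [v_1,v_5].
As a 30×20 matrix over Z this has rank 20, with invariant factors (1,1,1,1,1,1,1,1,1,1,1,1,1,1,1,1,1,1,1,2).

Now H_k = ker ∂_k / im ∂_{k+1}, so:

  H_2: rank ker ∂_2 − rank ∂_3 = (20 − 20) − 0 = 0, and there is no ∂_3, so H_2 ≅ 0.

H_2 ≅ 0.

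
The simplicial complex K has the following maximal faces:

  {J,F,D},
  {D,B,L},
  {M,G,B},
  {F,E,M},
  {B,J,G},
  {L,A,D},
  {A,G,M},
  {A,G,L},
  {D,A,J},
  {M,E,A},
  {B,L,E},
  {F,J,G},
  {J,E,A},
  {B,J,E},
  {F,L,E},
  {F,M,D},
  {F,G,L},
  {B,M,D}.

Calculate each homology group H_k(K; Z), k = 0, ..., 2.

Take the total order A < B < D < E < F < G < J < L < M on the vertex set. Then K (dimension 2) consists of the simplices:

  0-simplices (9): A, B, D, E, F, G, J, L, M
  1-simplices (27): AD, AE, AG, AJ, AL, AM, BD, BE, BG, BJ, BL, BM, DF, DJ, DL, DM, EF, EJ, EL, EM, FG, FJ, FL, FM, GJ, GL, GM
  2-simplices (18): ADJ, ADL, AEJ, AEM, AGL, AGM, BDL, BDM, BEJ, BEL, BGJ, BGM, DFJ, DFM, EFL, EFM, FGJ, FGL

Hence C_0 ≅ Z^9, C_1 ≅ Z^27, C_2 ≅ Z^18.

Boundary ∂_1: C_1 → C_0 maps an edge to its endpoints' difference, ∂[p,q] = q − p. For instance
  ∂FL = L − F.
The 9×27 boundary matrix has rank 8 and Smith normal form diag(1,1,1,1,1,1,1,1).

The boundary map ∂_2: C_2 → C_1 acts by ∂[p,q,r] = [q,r] − [p,r] + [p,q]. For instance
  ∂FGJ = GJ − FJ + FG,
  ∂ADJ = DJ − AJ + AD.
The resulting 27×18 matrix has rank 17, and its Smith normal form has invariant factors (1,1,1,1,1,1,1,1,1,1,1,1,1,1,1,1,1).

From H_k ≅ ker(∂_k) / im(∂_{k+1}) we obtain:

  H_0: rank C_0 − rank ∂_1 = 9 − 8 = 1, and the invariant factors of ∂_1 are all 1, so H_0 ≅ Z.
  H_1: rank ker ∂_1 − rank ∂_2 = (27 − 8) − 17 = 2, and the invariant factors of ∂_2 are all 1, so H_1 ≅ Z^2.
  H_2: rank ker ∂_2 − rank ∂_3 = (18 − 17) − 0 = 1, and there is no ∂_3, so H_2 ≅ Z.

As a check, the Euler characteristic is 9 − 27 + 18 = 0, which agrees with 1 − 2 + 1 = 0.

H_0 ≅ Z,  H_1 ≅ Z^2,  H_2 ≅ Z.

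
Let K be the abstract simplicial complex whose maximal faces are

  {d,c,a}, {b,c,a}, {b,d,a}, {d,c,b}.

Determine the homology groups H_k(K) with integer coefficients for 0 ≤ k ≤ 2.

Take the total order a < b < c < d on the vertex set. Then K (dimension 2) consists of the simplices:

  0-simplices (4): a, b, c, d
  1-simplices (6): ab, ac, ad, bc, bd, cd
  2-simplices (4): abc, abd, acd, bcd

Hence C_0 ≅ Z^4, C_1 ≅ Z^6, C_2 ≅ Z^4.

∂_1: C_1 → C_0 is given by ∂[p,q] = [q] − [p].
As a 4×6 matrix over Z this has rank 3, with invariant factors (1,1,1).

∂_2: C_2 → C_1 acts by ∂[p,q,r] = [q,r] − [p,r] + [p,q]. For instance
  ∂acd = cd − ad + ac,
  ∂bcd = cd − bd + bc.
The 6×4 boundary matrix has rank 3 and Smith normal form diag(1,1,1).

From H_k ≅ ker(∂_k) / im(∂_{k+1}) we obtain:

  H_0: rank C_0 − rank ∂_1 = 4 − 3 = 1, and the invariant factors of ∂_1 are all 1, so H_0 = Z.
  H_1: rank ker ∂_1 − rank ∂_2 = (6 − 3) − 3 = 0, and the invariant factors of ∂_2 are all 1, so H_1 = 0.
  H_2: rank ker ∂_2 − rank ∂_3 = (4 − 3) − 0 = 1, and there is no ∂_3, so H_2 = Z.

As a check, the Euler characteristic is 4 − 6 + 4 = 2, which agrees with 1 − 0 + 1 = 2.
(K is a triangulation of the 2-sphere S^2.)

H_0 = Z,  H_1 = 0,  H_2 = Z.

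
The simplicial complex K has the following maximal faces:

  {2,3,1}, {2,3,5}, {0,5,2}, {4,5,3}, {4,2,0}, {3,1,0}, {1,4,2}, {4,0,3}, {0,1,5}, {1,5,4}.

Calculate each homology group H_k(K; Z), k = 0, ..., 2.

H_0 ≅ Z,  H_1 ≅ Z/2,  H_2 = 0.

Take the total order 0 < 1 < 2 < 3 < 4 < 5 on the vertex set. Then K (dimension 2) consists of the simplices:

  0-simplices (6): [0], [1], [2], [3], [4], [5]
  1-simplices (15): [0,1], [0,2], [0,3], [0,4], [0,5], [1,2], [1,3], [1,4], [1,5], [2,3], [2,4], [2,5], [3,4], [3,5], [4,5]
  2-simplices (10): [0,1,3], [0,1,5], [0,2,4], [0,2,5], [0,3,4], [1,2,3], [1,2,4], [1,4,5], [2,3,5], [3,4,5]

giving chain groups C_0 ≅ Z^6, C_1 ≅ Z^15, C_2 ≅ Z^10.

The boundary map ∂_1: C_1 → C_0 sends each edge [p,q] (with p < q) to q − p.
The resulting 6×15 matrix has rank 5, and its Smith normal form has invariant factors (1,1,1,1,1).

The boundary map ∂_2: C_2 → C_1 maps a triangle to the signed sum of its edges. For instance
  ∂[0,1,5] = [1,5] − [0,5] + [0,1],
  ∂[0,2,4] = [2,4] − [0,4] + [0,2].
This gives a 15×10 integer matrix of rank 10; reducing to Smith normal form yields diagonal entries (1,1,1,1,1,1,1,1,1,2).

From H_k ≅ ker(∂_k) / im(∂_{k+1}) we obtain:

  H_0: rank C_0 − rank ∂_1 = 6 − 5 = 1, and the invariant factors of ∂_1 are all 1, so H_0 = Z.
  H_1: rank ker ∂_1 − rank ∂_2 = (15 − 5) − 10 = 0, and ∂_2 has invariant factor 2 > 1, so H_1 = Z/2.
  H_2: rank ker ∂_2 − rank ∂_3 = (10 − 10) − 0 = 0, and there is no ∂_3, so H_2 = 0.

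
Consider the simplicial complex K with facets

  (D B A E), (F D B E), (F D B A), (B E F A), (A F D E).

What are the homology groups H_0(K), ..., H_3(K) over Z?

H_0 ≅ Z,  H_1 = 0,  H_2 = 0,  H_3 ≅ Z.

Fix the vertex order A < B < D < E < F and write every simplex with vertices in increasing order. Then dim K = 3 and the simplices of K are:

  0-simplices (5): A, B, D, E, F
  1-simplices (10): AB, AD, AE, AF, BD, BE, BF, DE, DF, EF
  2-simplices (10): ABD, ABE, ABF, ADE, ADF, AEF, BDE, BDF, BEF, DEF
  3-simplices (5): ABDE, ABDF, ABEF, ADEF, BDEF

Hence C_0 ≅ Z^5, C_1 ≅ Z^10, C_2 ≅ Z^10, C_3 ≅ Z^5.

Boundary ∂_1: C_1 → C_0 maps an edge to its endpoints' difference, ∂[p,q] = q − p. For instance
  ∂AB = B − A.
The 5×10 boundary matrix has rank 4 and Smith normal form diag(1,1,1,1).

∂_2: C_2 → C_1 acts by ∂[p,q,r] = [q,r] − [p,r] + [p,q]. For instance
  ∂ADF = DF − AF + AD,
  ∂DEF = EF − DF + DE.
The 10×10 boundary matrix has rank 6 and Smith normal form diag(1,1,1,1,1,1).

∂_3: C_3 → C_2 sends each 3-simplex σ to the alternating sum Σ_i (−1)^i (σ with its i-th vertex removed). For instance
  ∂ABDF = BDF − ADF + ABF − ABD,
  ∂ABDE = BDE − ADE + ABE − ABD.
The 10×5 boundary matrix has rank 4 and Smith normal form diag(1,1,1,1).

From H_k ≅ ker(∂_k) / im(∂_{k+1}) we obtain:

  H_0: rank C_0 − rank ∂_1 = 5 − 4 = 1, and the invariant factors of ∂_1 are all 1, so H_0 ≅ Z.
  H_1: rank ker ∂_1 − rank ∂_2 = (10 − 4) − 6 = 0, and the invariant factors of ∂_2 are all 1, so H_1 ≅ 0.
  H_2: rank ker ∂_2 − rank ∂_3 = (10 − 6) − 4 = 0, and the invariant factors of ∂_3 are all 1, so H_2 ≅ 0.
  H_3: rank ker ∂_3 − rank ∂_4 = (5 − 4) − 0 = 1, and there is no ∂_4, so H_3 ≅ Z.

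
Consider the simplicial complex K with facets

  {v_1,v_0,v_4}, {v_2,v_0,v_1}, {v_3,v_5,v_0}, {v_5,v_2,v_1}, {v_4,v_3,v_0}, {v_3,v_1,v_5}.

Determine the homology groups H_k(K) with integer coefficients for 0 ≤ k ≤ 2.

Order the vertices as v_0 < v_1 < v_2 < v_3 < v_4 < v_5. Listing each simplex with vertices in this order, K has dimension 2 with simplices:

  0-simplices (6): [v_0], [v_1], [v_2], [v_3], [v_4], [v_5]
  1-simplices (12): [v_0,v_1], [v_0,v_2], [v_0,v_3], [v_0,v_4], [v_0,v_5], [v_1,v_2], [v_1,v_3], [v_1,v_4], [v_1,v_5], [v_2,v_5], [v_3,v_4], [v_3,v_5]
  2-simplices (6): [v_0,v_1,v_2], [v_0,v_1,v_4], [v_0,v_3,v_4], [v_0,v_3,v_5], [v_1,v_2,v_5], [v_1,v_3,v_5]

giving chain groups C_0 ≅ Z^6, C_1 ≅ Z^12, C_2 ≅ Z^6.

The boundary map ∂_1: C_1 → C_0 maps an edge to its endpoints' difference, ∂[p,q] = q − p. For instance
  ∂[v_1,v_2] = [v_2] − [v_1].
This gives a 6×12 integer matrix of rank 5; reducing to Smith normal form yields diagonal entries (1,1,1,1,1).

Boundary ∂_2: C_2 → C_1 acts by ∂[p,q,r] = [q,r] − [p,r] + [p,q]. For instance
  ∂[v_0,v_3,v_5] = [v_3,v_5] − [v_0,v_5] + [v_0,v_3],
  ∂[v_1,v_2,v_5] = [v_2,v_5] − [v_1,v_5] + [v_1,v_2].
The resulting 12×6 matrix has rank 6, and its Smith normal form has invariant factors (1,1,1,1,1,1).

Reading off H_k = ker ∂_k / im ∂_{k+1}:

  H_0: rank C_0 − rank ∂_1 = 6 − 5 = 1, and the invariant factors of ∂_1 are all 1, so H_0 ≅ Z.
  H_1: rank ker ∂_1 − rank ∂_2 = (12 − 5) − 6 = 1, and the invariant factors of ∂_2 are all 1, so H_1 ≅ Z.
  H_2: rank ker ∂_2 − rank ∂_3 = (6 − 6) − 0 = 0, and there is no ∂_3, so H_2 ≅ 0.

(K is a triangulation of the cylinder S^1 x I.)

H_0 ≅ Z,  H_1 ≅ Z,  H_2 = 0.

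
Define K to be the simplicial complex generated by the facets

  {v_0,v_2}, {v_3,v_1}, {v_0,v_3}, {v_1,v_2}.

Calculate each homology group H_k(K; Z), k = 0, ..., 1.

H_0 = Z,  H_1 = Z.

We work with the vertex ordering v_0 < v_1 < v_2 < v_3. The simplices of K, each written with vertices in increasing order, are:

  0-simplices (4): [v_0], [v_1], [v_2], [v_3]
  1-simplices (4): [v_0,v_2], [v_0,v_3], [v_1,v_2], [v_1,v_3]

Hence C_0 ≅ Z^4, C_1 ≅ Z^4.

∂_1: C_1 → C_0 is given by ∂[p,q] = [q] − [p].
As a 4×4 matrix over Z this has rank 3, with invariant factors (1,1,1).

Now H_k = ker ∂_k / im ∂_{k+1}, so:

  H_0: rank C_0 − rank ∂_1 = 4 − 3 = 1, and the invariant factors of ∂_1 are all 1, so H_0 = Z.
  H_1: rank ker ∂_1 − rank ∂_2 = (4 − 3) − 0 = 1, and there is no ∂_2, so H_1 = Z.

(K is a triangulation of the circle S^1.)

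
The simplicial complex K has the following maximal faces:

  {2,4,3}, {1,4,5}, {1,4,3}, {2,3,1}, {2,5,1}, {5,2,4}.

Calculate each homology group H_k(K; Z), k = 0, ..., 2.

H_0 = Z,  H_1 = 0,  H_2 = Z.

Order the vertices as 1 < 2 < 3 < 4 < 5. Listing each simplex with vertices in this order, K has dimension 2 with simplices:

  0-simplices (5): [1], [2], [3], [4], [5]
  1-simplices (9): [1,2], [1,3], [1,4], [1,5], [2,3], [2,4], [2,5], [3,4], [4,5]
  2-simplices (6): [1,2,3], [1,2,5], [1,3,4], [1,4,5], [2,3,4], [2,4,5]

so the chain groups are C_0 ≅ Z^5, C_1 ≅ Z^9, C_2 ≅ Z^6.

∂_1: C_1 → C_0 is given by ∂[p,q] = [q] − [p]. For instance
  ∂[1,4] = [4] − [1].
The 5×9 boundary matrix has rank 4 and Smith normal form diag(1,1,1,1).

∂_2: C_2 → C_1 sends each 2-simplex [p,q,r] to [q,r] − [p,r] + [p,q]. For instance
  ∂[2,3,4] = [3,4] − [2,4] + [2,3],
  ∂[1,3,4] = [3,4] − [1,4] + [1,3].
The resulting 9×6 matrix has rank 5, and its Smith normal form has invariant factors (1,1,1,1,1).

From H_k ≅ ker(∂_k) / im(∂_{k+1}) we obtain:

  H_0: rank C_0 − rank ∂_1 = 5 − 4 = 1, and the invariant factors of ∂_1 are all 1, so H_0 ≅ Z.
  H_1: rank ker ∂_1 − rank ∂_2 = (9 − 4) − 5 = 0, and the invariant factors of ∂_2 are all 1, so H_1 ≅ 0.
  H_2: rank ker ∂_2 − rank ∂_3 = (6 − 5) − 0 = 1, and there is no ∂_3, so H_2 ≅ Z.

(K is a triangulation of the 2-sphere S^2.)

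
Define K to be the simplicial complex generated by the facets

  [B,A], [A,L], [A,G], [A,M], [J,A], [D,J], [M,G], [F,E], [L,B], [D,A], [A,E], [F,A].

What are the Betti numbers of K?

Order the vertices as A < B < D < E < F < G < J < L < M. Listing each simplex with vertices in this order, K has dimension 1 with simplices:

  0-simplices (9): A, B, D, E, F, G, J, L, M
  1-simplices (12): AB, AD, AE, AF, AG, AJ, AL, AM, BL, DJ, EF, GM

giving chain groups C_0 ≅ Z^9, C_1 ≅ Z^12.

∂_1: C_1 → C_0 sends each edge [p,q] (with p < q) to q − p. For instance
  ∂AJ = J − A.
This gives a 9×12 integer matrix of rank 8; reducing to Smith normal form yields diagonal entries (1,1,1,1,1,1,1,1).

Reading off H_k = ker ∂_k / im ∂_{k+1}:

  H_0: rank C_0 − rank ∂_1 = 9 − 8 = 1, and the invariant factors of ∂_1 are all 1, so H_0 ≅ Z.
  H_1: rank ker ∂_1 − rank ∂_2 = (12 − 8) − 0 = 4, and there is no ∂_2, so H_1 ≅ Z^4.

Hence the Betti numbers are b_0 = 1, b_1 = 4.

b_0 = 1, b_1 = 4.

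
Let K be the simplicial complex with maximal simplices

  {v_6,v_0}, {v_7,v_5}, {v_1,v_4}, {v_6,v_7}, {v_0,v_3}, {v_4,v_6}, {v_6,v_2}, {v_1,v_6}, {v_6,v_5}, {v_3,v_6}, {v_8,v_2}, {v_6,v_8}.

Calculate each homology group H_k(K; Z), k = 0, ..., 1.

K has 9 vertices, 12 edges.
rank ∂_0 = 0, rank ∂_1 = 8 ⇒ b_0 = 9 − 0 − 8 = 1; all invariant factors of ∂_1 are 1 so no torsion. So H_0 ≅ Z.
rank ∂_1 = 8, rank ∂_2 = 0 ⇒ b_1 = 12 − 8 − 0 = 4. So H_1 ≅ Z^4.

H_0 ≅ Z,  H_1 ≅ Z^4.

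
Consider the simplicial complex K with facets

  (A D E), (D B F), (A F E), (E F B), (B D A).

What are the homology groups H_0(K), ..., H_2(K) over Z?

H_0 = Z,  H_1 = Z,  H_2 = 0.

We work with the vertex ordering A < B < D < E < F. The simplices of K, each written with vertices in increasing order, are:

  0-simplices (5): A, B, D, E, F
  1-simplices (10): AB, AD, AE, AF, BD, BE, BF, DE, DF, EF
  2-simplices (5): ABD, ADE, AEF, BDF, BEF

Hence C_0 ≅ Z^5, C_1 ≅ Z^10, C_2 ≅ Z^5.

The boundary map ∂_1: C_1 → C_0 maps an edge to its endpoints' difference, ∂[p,q] = q − p. For instance
  ∂BD = D − B.
The 5×10 boundary matrix has rank 4 and Smith normal form diag(1,1,1,1).

The boundary map ∂_2: C_2 → C_1 sends each 2-simplex [p,q,r] to [q,r] − [p,r] + [p,q]. For instance
  ∂AEF = EF − AF + AE,
  ∂ABD = BD − AD + AB.
The resulting 10×5 matrix has rank 5, and its Smith normal form has invariant factors (1,1,1,1,1).

Reading off H_k = ker ∂_k / im ∂_{k+1}:

  H_0: rank C_0 − rank ∂_1 = 5 − 4 = 1, and the invariant factors of ∂_1 are all 1, so H_0 ≅ Z.
  H_1: rank ker ∂_1 − rank ∂_2 = (10 − 4) − 5 = 1, and the invariant factors of ∂_2 are all 1, so H_1 ≅ Z.
  H_2: rank ker ∂_2 − rank ∂_3 = (5 − 5) − 0 = 0, and there is no ∂_3, so H_2 ≅ 0.

As a check, the Euler characteristic is 5 − 10 + 5 = 0, which agrees with 1 − 1 + 0 = 0.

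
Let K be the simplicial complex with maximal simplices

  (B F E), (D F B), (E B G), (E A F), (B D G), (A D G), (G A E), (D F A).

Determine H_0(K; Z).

Order the vertices as A < B < D < E < F < G. Listing each simplex with vertices in this order, K has dimension 2 with simplices:

  0-simplices (6): A, B, D, E, F, G
  1-simplices (12): AD, AE, AF, AG, BD, BE, BF, BG, DF, DG, EF, EG
  2-simplices (8): ADF, ADG, AEF, AEG, BDF, BDG, BEF, BEG

Hence C_0 ≅ Z^6, C_1 ≅ Z^12, C_2 ≅ Z^8.

The boundary map ∂_1: C_1 → C_0 sends each edge [p,q] (with p < q) to q − p. For instance
  ∂BE = E − B.
As a 6×12 matrix over Z this has rank 5, with invariant factors (1,1,1,1,1).

Boundary ∂_2: C_2 → C_1 acts by ∂[p,q,r] = [q,r] − [p,r] + [p,q]. For instance
  ∂AEF = EF − AF + AE,
  ∂ADF = DF − AF + AD.
The 12×8 boundary matrix has rank 7 and Smith normal form diag(1,1,1,1,1,1,1).

Now H_k = ker ∂_k / im ∂_{k+1}, so:

  H_0: rank C_0 − rank ∂_1 = 6 − 5 = 1, and the invariant factors of ∂_1 are all 1, so H_0 = Z.

H_0 = Z.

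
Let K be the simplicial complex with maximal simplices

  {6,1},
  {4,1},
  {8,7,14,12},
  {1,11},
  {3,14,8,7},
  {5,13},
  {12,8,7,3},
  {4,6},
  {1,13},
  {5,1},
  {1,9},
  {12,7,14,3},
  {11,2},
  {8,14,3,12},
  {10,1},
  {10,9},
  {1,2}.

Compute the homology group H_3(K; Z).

H_3 = Z.

Order the vertices as 1 < 2 < 3 < 4 < 5 < 6 < 7 < 8 < 9 < 10 < 11 < 12 < 13 < 14. Listing each simplex with vertices in this order, K has dimension 3 with simplices:

  0-simplices (14): [1], [2], [3], [4], [5], [6], [7], [8], [9], [10], [11], [12], [13], [14]
  1-simplices (22): (22 of them)
  2-simplices (10): [3,7,8], [3,7,12], [3,7,14], [3,8,12], [3,8,14], [3,12,14], [7,8,12], [7,8,14], [7,12,14], [8,12,14]
  3-simplices (5): [3,7,8,12], [3,7,8,14], [3,7,12,14], [3,8,12,14], [7,8,12,14]

Hence C_0 ≅ Z^14, C_1 ≅ Z^22, C_2 ≅ Z^10, C_3 ≅ Z^5.

Boundary ∂_1: C_1 → C_0 maps an edge to its endpoints' difference, ∂[p,q] = q − p.
The 14×22 boundary matrix has rank 12 and Smith normal form diag(1,1,1,1,1,1,1,1,1,1,1,1).

Boundary ∂_2: C_2 → C_1 acts by ∂[p,q,r] = [q,r] − [p,r] + [p,q]. For instance
  ∂[3,8,12] = [8,12] − [3,12] + [3,8],
  ∂[3,12,14] = [12,14] − [3,14] + [3,12].
The resulting 22×10 matrix has rank 6, and its Smith normal form has invariant factors (1,1,1,1,1,1).

Boundary ∂_3: C_3 → C_2 sends each 3-simplex σ to the alternating sum Σ_i (−1)^i (σ with its i-th vertex removed). For instance
  ∂[3,7,8,14] = [7,8,14] − [3,8,14] + [3,7,14] − [3,7,8],
  ∂[7,8,12,14] = [8,12,14] − [7,12,14] + [7,8,14] − [7,8,12].
The resulting 10×5 matrix has rank 4, and its Smith normal form has invariant factors (1,1,1,1).

From H_k ≅ ker(∂_k) / im(∂_{k+1}) we obtain:

  H_3: rank ker ∂_3 − rank ∂_4 = (5 − 4) − 0 = 1, and there is no ∂_4, so H_3 ≅ Z.

(K is a triangulation of the disjoint union of the 3-sphere S^3 and a wedge of 4 circles.)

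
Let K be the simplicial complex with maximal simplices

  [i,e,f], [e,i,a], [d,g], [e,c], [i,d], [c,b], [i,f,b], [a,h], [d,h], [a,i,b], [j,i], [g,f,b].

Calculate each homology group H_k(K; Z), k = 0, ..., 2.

Fix the vertex order a < b < c < d < e < f < g < h < i < j and write every simplex with vertices in increasing order. Then dim K = 2 and the simplices of K are:

  0-simplices (10): a, b, c, d, e, f, g, h, i, j
  1-simplices (17): ab, ae, ah, ai, bc, bf, bg, bi, ce, dg, dh, di, ef, ei, fg, fi, ij
  2-simplices (5): abi, aei, bfg, bfi, efi

Hence C_0 ≅ Z^10, C_1 ≅ Z^17, C_2 ≅ Z^5.

∂_1: C_1 → C_0 is given by ∂[p,q] = [q] − [p]. For instance
  ∂ei = i − e.
The 10×17 boundary matrix has rank 9 and Smith normal form diag(1,1,1,1,1,1,1,1,1).

∂_2: C_2 → C_1 maps a triangle to the signed sum of its edges. For instance
  ∂bfi = fi − bi + bf,
  ∂abi = bi − ai + ab.
This gives a 17×5 integer matrix of rank 5; reducing to Smith normal form yields diagonal entries (1,1,1,1,1).

Computing H_k = (kernel of ∂_k) / (image of ∂_{k+1}):

  H_0: rank C_0 − rank ∂_1 = 10 − 9 = 1, and the invariant factors of ∂_1 are all 1, so H_0 ≅ Z.
  H_1: rank ker ∂_1 − rank ∂_2 = (17 − 9) − 5 = 3, and the invariant factors of ∂_2 are all 1, so H_1 ≅ Z^3.
  H_2: rank ker ∂_2 − rank ∂_3 = (5 − 5) − 0 = 0, and there is no ∂_3, so H_2 ≅ 0.

As a check, the Euler characteristic is 10 − 17 + 5 = -2, which agrees with 1 − 3 + 0 = -2.

H_0 ≅ Z,  H_1 ≅ Z^3,  H_2 = 0.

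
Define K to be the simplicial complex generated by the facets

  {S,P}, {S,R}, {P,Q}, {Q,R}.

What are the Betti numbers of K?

We work with the vertex ordering P < Q < R < S. The simplices of K, each written with vertices in increasing order, are:

  0-simplices (4): P, Q, R, S
  1-simplices (4): PQ, PS, QR, RS

Hence C_0 ≅ Z^4, C_1 ≅ Z^4.

∂_1: C_1 → C_0 sends each edge [p,q] (with p < q) to q − p.
As a 4×4 matrix over Z this has rank 3, with invariant factors (1,1,1).

Reading off H_k = ker ∂_k / im ∂_{k+1}:

  H_0: rank C_0 − rank ∂_1 = 4 − 3 = 1, and the invariant factors of ∂_1 are all 1, so H_0 = Z.
  H_1: rank ker ∂_1 − rank ∂_2 = (4 − 3) − 0 = 1, and there is no ∂_2, so H_1 = Z.

As a check, the Euler characteristic is 4 − 4 = 0, which agrees with 1 − 1 = 0.
(K is a triangulation of the circle S^1.)

Hence the Betti numbers are b_0 = 1, b_1 = 1.

b_0 = 1, b_1 = 1.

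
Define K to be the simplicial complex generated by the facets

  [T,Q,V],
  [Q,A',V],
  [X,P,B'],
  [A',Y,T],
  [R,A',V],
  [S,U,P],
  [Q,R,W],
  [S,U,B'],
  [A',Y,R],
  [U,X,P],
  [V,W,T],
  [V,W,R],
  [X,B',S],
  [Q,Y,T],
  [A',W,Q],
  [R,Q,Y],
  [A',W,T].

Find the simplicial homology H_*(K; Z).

We work with the vertex ordering P < Q < R < S < T < U < V < W < X < Y < A' < B'. The simplices of K, each written with vertices in increasing order, are:

  0-simplices (12): [P], [Q], [R], [S], [T], [U], [V], [W], [X], [Y], [A'], [B']
  1-simplices (28): (28 of them)
  2-simplices (17): [P,S,U], [P,U,X], [P,X,B'], [Q,R,W], [Q,R,Y], [Q,T,V], [Q,T,Y], [Q,V,A'], [Q,W,A'], [R,V,W], [R,V,A'], [R,Y,A'], [S,U,B'], [S,X,B'], [T,V,W], [T,W,A'], [T,Y,A']

so the chain groups are C_0 ≅ Z^12, C_1 ≅ Z^28, C_2 ≅ Z^17.

∂_1: C_1 → C_0 is given by ∂[p,q] = [q] − [p]. For instance
  ∂[P,B'] = [B'] − [P].
This gives a 12×28 integer matrix of rank 10; reducing to Smith normal form yields diagonal entries (1,1,1,1,1,1,1,1,1,1).

∂_2: C_2 → C_1 acts by ∂[p,q,r] = [q,r] − [p,r] + [p,q]. For instance
  ∂[P,U,X] = [U,X] − [P,X] + [P,U],
  ∂[P,X,B'] = [X,B'] − [P,B'] + [P,X].
The resulting 28×17 matrix has rank 17, and its Smith normal form has invariant factors (1,1,1,1,1,1,1,1,1,1,1,1,1,1,1,1,2).

From H_k ≅ ker(∂_k) / im(∂_{k+1}) we obtain:

  H_0: rank C_0 − rank ∂_1 = 12 − 10 = 2, and the invariant factors of ∂_1 are all 1, so H_0 = Z^2.
  H_1: rank ker ∂_1 − rank ∂_2 = (28 − 10) − 17 = 1, and ∂_2 has invariant factor 2 > 1, so H_1 = Z ⊕ Z/2Z.
  H_2: rank ker ∂_2 − rank ∂_3 = (17 − 17) − 0 = 0, and there is no ∂_3, so H_2 = 0.

H_0 ≅ Z^2,  H_1 ≅ Z ⊕ Z/2Z,  H_2 = 0.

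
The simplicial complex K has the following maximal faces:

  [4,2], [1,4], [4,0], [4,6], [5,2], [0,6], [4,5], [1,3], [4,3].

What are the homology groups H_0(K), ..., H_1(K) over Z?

H_0 = Z,  H_1 = Z^3.

We work with the vertex ordering 0 < 1 < 2 < 3 < 4 < 5 < 6. The simplices of K, each written with vertices in increasing order, are:

  0-simplices (7): [0], [1], [2], [3], [4], [5], [6]
  1-simplices (9): [0,4], [0,6], [1,3], [1,4], [2,4], [2,5], [3,4], [4,5], [4,6]

Hence C_0 ≅ Z^7, C_1 ≅ Z^9.

∂_1: C_1 → C_0 is given by ∂[p,q] = [q] − [p]. For instance
  ∂[2,4] = [4] − [2].
The 7×9 boundary matrix has rank 6 and Smith normal form diag(1,1,1,1,1,1).

From H_k ≅ ker(∂_k) / im(∂_{k+1}) we obtain:

  H_0: rank C_0 − rank ∂_1 = 7 − 6 = 1, and the invariant factors of ∂_1 are all 1, so H_0 = Z.
  H_1: rank ker ∂_1 − rank ∂_2 = (9 − 6) − 0 = 3, and there is no ∂_2, so H_1 = Z^3.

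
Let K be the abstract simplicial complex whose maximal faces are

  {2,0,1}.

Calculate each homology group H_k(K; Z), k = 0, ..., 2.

Order the vertices as 0 < 1 < 2. Listing each simplex with vertices in this order, K has dimension 2 with simplices:

  0-simplices (3): [0], [1], [2]
  1-simplices (3): [0,1], [0,2], [1,2]
  2-simplices (1): [0,1,2]

giving chain groups C_0 ≅ Z^3, C_1 ≅ Z^3, C_2 ≅ Z^1.

∂_1: C_1 → C_0 sends each edge [p,q] (with p < q) to q − p.
This gives a 3×3 integer matrix of rank 2; reducing to Smith normal form yields diagonal entries (1,1).

The boundary map ∂_2: C_2 → C_1 maps a triangle to the signed sum of its edges. For instance
  ∂[0,1,2] = [1,2] − [0,2] + [0,1].
As a 3×1 matrix over Z this has rank 1, with invariant factors (1).

Now H_k = ker ∂_k / im ∂_{k+1}, so:

  H_0: rank C_0 − rank ∂_1 = 3 − 2 = 1, and the invariant factors of ∂_1 are all 1, so H_0 = Z.
  H_1: rank ker ∂_1 − rank ∂_2 = (3 − 2) − 1 = 0, and the invariant factors of ∂_2 are all 1, so H_1 = 0.
  H_2: rank ker ∂_2 − rank ∂_3 = (1 − 1) − 0 = 0, and there is no ∂_3, so H_2 = 0.

H_0 = Z,  H_1 = 0,  H_2 = 0.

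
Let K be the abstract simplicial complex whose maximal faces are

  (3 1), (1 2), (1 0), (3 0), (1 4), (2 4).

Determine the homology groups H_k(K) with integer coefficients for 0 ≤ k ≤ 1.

Fix the vertex order 0 < 1 < 2 < 3 < 4 and write every simplex with vertices in increasing order. Then dim K = 1 and the simplices of K are:

  0-simplices (5): [0], [1], [2], [3], [4]
  1-simplices (6): [0,1], [0,3], [1,2], [1,3], [1,4], [2,4]

so the chain groups are C_0 ≅ Z^5, C_1 ≅ Z^6.

Boundary ∂_1: C_1 → C_0 is given by ∂[p,q] = [q] − [p]. For instance
  ∂[1,2] = [2] − [1].
The 5×6 boundary matrix has rank 4 and Smith normal form diag(1,1,1,1).

From H_k ≅ ker(∂_k) / im(∂_{k+1}) we obtain:

  H_0: rank C_0 − rank ∂_1 = 5 − 4 = 1, and the invariant factors of ∂_1 are all 1, so H_0 ≅ Z.
  H_1: rank ker ∂_1 − rank ∂_2 = (6 − 4) − 0 = 2, and there is no ∂_2, so H_1 ≅ Z^2.

H_0 = Z,  H_1 = Z^2.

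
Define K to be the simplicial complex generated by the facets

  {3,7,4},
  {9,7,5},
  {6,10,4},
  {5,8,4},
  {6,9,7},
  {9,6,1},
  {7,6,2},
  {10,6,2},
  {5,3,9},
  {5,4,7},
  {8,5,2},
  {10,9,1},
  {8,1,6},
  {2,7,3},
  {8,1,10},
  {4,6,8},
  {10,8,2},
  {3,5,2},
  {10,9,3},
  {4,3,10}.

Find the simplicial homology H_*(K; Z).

K has 10 vertices, 30 edges, 20 triangles.
rank ∂_0 = 0, rank ∂_1 = 9 ⇒ b_0 = 10 − 0 − 9 = 1; all invariant factors of ∂_1 are 1 so no torsion. So H_0 ≅ Z.
rank ∂_1 = 9, rank ∂_2 = 20 ⇒ b_1 = 30 − 9 − 20 = 1; ∂_2 has invariant factor(s) [2] giving torsion. So H_1 ≅ Z ⊕ Z/2.
rank ∂_2 = 20, rank ∂_3 = 0 ⇒ b_2 = 20 − 20 − 0 = 0. So H_2 ≅ 0.

H_0 = Z,  H_1 = Z ⊕ Z/2,  H_2 = 0.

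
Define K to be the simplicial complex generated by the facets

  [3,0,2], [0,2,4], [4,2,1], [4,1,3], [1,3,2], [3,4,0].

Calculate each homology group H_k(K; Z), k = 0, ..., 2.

Fix the vertex order 0 < 1 < 2 < 3 < 4 and write every simplex with vertices in increasing order. Then dim K = 2 and the simplices of K are:

  0-simplices (5): [0], [1], [2], [3], [4]
  1-simplices (9): [0,2], [0,3], [0,4], [1,2], [1,3], [1,4], [2,3], [2,4], [3,4]
  2-simplices (6): [0,2,3], [0,2,4], [0,3,4], [1,2,3], [1,2,4], [1,3,4]

giving chain groups C_0 ≅ Z^5, C_1 ≅ Z^9, C_2 ≅ Z^6.

∂_1: C_1 → C_0 is given by ∂[p,q] = [q] − [p]. For instance
  ∂[0,3] = [3] − [0].
This gives a 5×9 integer matrix of rank 4; reducing to Smith normal form yields diagonal entries (1,1,1,1).

The boundary map ∂_2: C_2 → C_1 maps a triangle to the signed sum of its edges. For instance
  ∂[0,3,4] = [3,4] − [0,4] + [0,3],
  ∂[1,2,3] = [2,3] − [1,3] + [1,2].
The 9×6 boundary matrix has rank 5 and Smith normal form diag(1,1,1,1,1).

Now H_k = ker ∂_k / im ∂_{k+1}, so:

  H_0: rank C_0 − rank ∂_1 = 5 − 4 = 1, and the invariant factors of ∂_1 are all 1, so H_0 ≅ Z.
  H_1: rank ker ∂_1 − rank ∂_2 = (9 − 4) − 5 = 0, and the invariant factors of ∂_2 are all 1, so H_1 ≅ 0.
  H_2: rank ker ∂_2 − rank ∂_3 = (6 − 5) − 0 = 1, and there is no ∂_3, so H_2 ≅ Z.

H_0 = Z,  H_1 = 0,  H_2 = Z.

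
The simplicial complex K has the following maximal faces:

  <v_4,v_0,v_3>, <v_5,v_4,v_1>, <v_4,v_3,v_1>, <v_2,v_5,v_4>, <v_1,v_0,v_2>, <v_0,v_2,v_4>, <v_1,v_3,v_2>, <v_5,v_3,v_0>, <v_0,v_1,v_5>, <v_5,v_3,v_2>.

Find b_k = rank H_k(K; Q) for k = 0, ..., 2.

b_0 = 1, b_1 = 0, b_2 = 0.

Order the vertices as v_0 < v_1 < v_2 < v_3 < v_4 < v_5. Listing each simplex with vertices in this order, K has dimension 2 with simplices:

  0-simplices (6): [v_0], [v_1], [v_2], [v_3], [v_4], [v_5]
  1-simplices (15): (15 of them)
  2-simplices (10): [v_0,v_1,v_2], [v_0,v_1,v_5], [v_0,v_2,v_4], [v_0,v_3,v_4], [v_0,v_3,v_5], [v_1,v_2,v_3], [v_1,v_3,v_4], [v_1,v_4,v_5], [v_2,v_3,v_5], [v_2,v_4,v_5]

Hence C_0 ≅ Z^6, C_1 ≅ Z^15, C_2 ≅ Z^10.

∂_1: C_1 → C_0 sends each edge [p,q] (with p < q) to q − p. For instance
  ∂[v_3,v_5] = [v_5] − [v_3].
The resulting 6×15 matrix has rank 5, and its Smith normal form has invariant factors (1,1,1,1,1).

∂_2: C_2 → C_1 acts by ∂[p,q,r] = [q,r] − [p,r] + [p,q]. For instance
  ∂[v_0,v_3,v_4] = [v_3,v_4] − [v_0,v_4] + [v_0,v_3],
  ∂[v_0,v_2,v_4] = [v_2,v_4] − [v_0,v_4] + [v_0,v_2].
This gives a 15×10 integer matrix of rank 10; reducing to Smith normal form yields diagonal entries (1,1,1,1,1,1,1,1,1,2).

Reading off H_k = ker ∂_k / im ∂_{k+1}:

  H_0: rank C_0 − rank ∂_1 = 6 − 5 = 1, and the invariant factors of ∂_1 are all 1, so H_0 ≅ Z.
  H_1: rank ker ∂_1 − rank ∂_2 = (15 − 5) − 10 = 0, and ∂_2 has invariant factor 2 > 1, so H_1 ≅ Z/2.
  H_2: rank ker ∂_2 − rank ∂_3 = (10 − 10) − 0 = 0, and there is no ∂_3, so H_2 ≅ 0.

As a check, the Euler characteristic is 6 − 15 + 10 = 1, which agrees with 1 − 0 + 0 = 1.

Hence the Betti numbers are b_0 = 1, b_1 = 0, b_2 = 0.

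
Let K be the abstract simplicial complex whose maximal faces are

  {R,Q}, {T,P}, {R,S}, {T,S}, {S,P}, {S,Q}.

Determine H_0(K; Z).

Order the vertices as P < Q < R < S < T. Listing each simplex with vertices in this order, K has dimension 1 with simplices:

  0-simplices (5): P, Q, R, S, T
  1-simplices (6): PS, PT, QR, QS, RS, ST

giving chain groups C_0 ≅ Z^5, C_1 ≅ Z^6.

Boundary ∂_1: C_1 → C_0 sends each edge [p,q] (with p < q) to q − p.
The resulting 5×6 matrix has rank 4, and its Smith normal form has invariant factors (1,1,1,1).

From H_k ≅ ker(∂_k) / im(∂_{k+1}) we obtain:

  H_0: rank C_0 − rank ∂_1 = 5 − 4 = 1, and the invariant factors of ∂_1 are all 1, so H_0 ≅ Z.

(K is a triangulation of a wedge of 2 circles.)

H_0 = Z.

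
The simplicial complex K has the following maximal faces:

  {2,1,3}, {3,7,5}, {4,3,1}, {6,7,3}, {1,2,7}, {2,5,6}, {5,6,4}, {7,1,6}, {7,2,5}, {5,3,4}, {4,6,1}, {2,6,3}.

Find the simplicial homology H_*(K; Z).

Order the vertices as 1 < 2 < 3 < 4 < 5 < 6 < 7. Listing each simplex with vertices in this order, K has dimension 2 with simplices:

  0-simplices (7): [1], [2], [3], [4], [5], [6], [7]
  1-simplices (18): [1,2], [1,3], [1,4], [1,6], [1,7], [2,3], [2,5], [2,6], [2,7], [3,4], [3,5], [3,6], [3,7], [4,5], [4,6], [5,6], [5,7], [6,7]
  2-simplices (12): [1,2,3], [1,2,7], [1,3,4], [1,4,6], [1,6,7], [2,3,6], [2,5,6], [2,5,7], [3,4,5], [3,5,7], [3,6,7], [4,5,6]

so the chain groups are C_0 ≅ Z^7, C_1 ≅ Z^18, C_2 ≅ Z^12.

The boundary map ∂_1: C_1 → C_0 sends each edge [p,q] (with p < q) to q − p.
As a 7×18 matrix over Z this has rank 6, with invariant factors (1,1,1,1,1,1).

The boundary map ∂_2: C_2 → C_1 acts by ∂[p,q,r] = [q,r] − [p,r] + [p,q]. For instance
  ∂[3,6,7] = [6,7] − [3,7] + [3,6],
  ∂[3,5,7] = [5,7] − [3,7] + [3,5].
The 18×12 boundary matrix has rank 12 and Smith normal form diag(1,1,1,1,1,1,1,1,1,1,1,2).

Computing H_k = (kernel of ∂_k) / (image of ∂_{k+1}):

  H_0: rank C_0 − rank ∂_1 = 7 − 6 = 1, and the invariant factors of ∂_1 are all 1, so H_0 = Z.
  H_1: rank ker ∂_1 − rank ∂_2 = (18 − 6) − 12 = 0, and ∂_2 has invariant factor 2 > 1, so H_1 = Z/2.
  H_2: rank ker ∂_2 − rank ∂_3 = (12 − 12) − 0 = 0, and there is no ∂_3, so H_2 = 0.

H_0 = Z,  H_1 = Z/2,  H_2 = 0.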